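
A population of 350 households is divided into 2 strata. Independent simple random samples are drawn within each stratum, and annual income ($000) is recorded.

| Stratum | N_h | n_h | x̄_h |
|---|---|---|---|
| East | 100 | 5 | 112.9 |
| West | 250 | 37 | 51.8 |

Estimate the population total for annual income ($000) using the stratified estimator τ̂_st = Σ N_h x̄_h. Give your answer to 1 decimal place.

τ̂_st ≈ 24240.0

τ̂_st = Σ N_h x̄_h = 100·112.9 + 250·51.8 = 24240.0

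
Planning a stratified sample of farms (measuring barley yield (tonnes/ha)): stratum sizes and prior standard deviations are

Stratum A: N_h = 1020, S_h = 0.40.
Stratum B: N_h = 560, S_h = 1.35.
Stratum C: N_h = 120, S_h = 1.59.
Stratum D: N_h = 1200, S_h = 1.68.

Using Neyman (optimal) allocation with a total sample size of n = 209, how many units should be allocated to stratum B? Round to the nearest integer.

Neyman allocation: n_h = n · N_h S_h / Σ N_i S_i, with n = 209.
  stratum A: N_h·S_h = 1020·0.40 = 408.00
  stratum B: N_h·S_h = 560·1.35 = 756.00
  stratum C: N_h·S_h = 120·1.59 = 190.80
  stratum D: N_h·S_h = 1200·1.68 = 2016.00
Σ N_h S_h = 3370.80
n for stratum B = 209·756.00/3370.80 = 46.874 → 47

47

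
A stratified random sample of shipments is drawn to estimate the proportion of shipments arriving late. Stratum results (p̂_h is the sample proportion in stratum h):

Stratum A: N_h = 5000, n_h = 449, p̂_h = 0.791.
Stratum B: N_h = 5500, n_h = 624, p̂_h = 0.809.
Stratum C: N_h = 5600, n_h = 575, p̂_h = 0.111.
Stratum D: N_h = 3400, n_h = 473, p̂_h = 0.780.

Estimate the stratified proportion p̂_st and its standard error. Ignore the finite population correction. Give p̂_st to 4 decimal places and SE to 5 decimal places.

N = 19500; stratum weights W_h = N_h/N.
p̂_st = Σ W_h p̂_h = (5000·0.791 + 5500·0.809 + 5600·0.111 + 3400·0.780)/19500 = 0.59888
V̂(p̂_st) = Σ W_h² p̂_h(1−p̂_h)/(n_h−1):
  stratum A: (5000/19500)²·0.791·0.209/448 = 2.42614e-05
  stratum B: (5500/19500)²·0.809·0.191/623 = 1.9731e-05
  stratum C: (5600/19500)²·0.111·0.889/574 = 1.41782e-05
  stratum D: (3400/19500)²·0.780·0.220/472 = 1.10526e-05
V̂(p̂_st) = 6.92232e-05; SE = √V̂ = 0.00832005

p̂_st ≈ 0.5989, SE ≈ 0.00832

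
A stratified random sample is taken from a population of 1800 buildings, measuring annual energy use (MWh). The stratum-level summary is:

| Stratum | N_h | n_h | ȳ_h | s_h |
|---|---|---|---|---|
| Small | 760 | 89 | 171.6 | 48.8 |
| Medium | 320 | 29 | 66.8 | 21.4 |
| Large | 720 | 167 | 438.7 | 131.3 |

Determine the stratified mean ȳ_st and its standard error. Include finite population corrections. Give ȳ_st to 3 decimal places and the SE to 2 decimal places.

ȳ_st ≈ 259.809, SE ≈ 4.17

ȳ_st = Σ W_h ȳ_h = (760·171.6 + 320·66.8 + 720·438.7)/1800 = 259.80889
V̂(ȳ_st) = Σ W_h² (1 − n_h/N_h) s_h²/n_h, with W_h = N_h/N and N = 1800:
  stratum Small: (760/1800)²·(1 − 89/760)·48.8²/89 = 4.21154
  stratum Medium: (320/1800)²·(1 − 29/320)·21.4²/29 = 0.453866
  stratum Large: (720/1800)²·(1 − 167/720)·131.3²/167 = 12.686
V̂(ȳ_st) = 17.3514
SE(ȳ_st) = √17.3514 = 4.1655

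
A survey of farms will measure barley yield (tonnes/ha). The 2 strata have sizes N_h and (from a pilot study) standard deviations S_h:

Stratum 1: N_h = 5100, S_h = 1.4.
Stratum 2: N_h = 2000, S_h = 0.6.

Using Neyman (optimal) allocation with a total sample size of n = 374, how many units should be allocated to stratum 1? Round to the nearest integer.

Neyman allocation: n_h = n · N_h S_h / Σ N_i S_i, with n = 374.
  stratum 1: N_h·S_h = 5100·1.4 = 7140.00
  stratum 2: N_h·S_h = 2000·0.6 = 1200.00
Σ N_h S_h = 8340.00
n for stratum 1 = 374·7140.00/8340.00 = 320.187 → 320

320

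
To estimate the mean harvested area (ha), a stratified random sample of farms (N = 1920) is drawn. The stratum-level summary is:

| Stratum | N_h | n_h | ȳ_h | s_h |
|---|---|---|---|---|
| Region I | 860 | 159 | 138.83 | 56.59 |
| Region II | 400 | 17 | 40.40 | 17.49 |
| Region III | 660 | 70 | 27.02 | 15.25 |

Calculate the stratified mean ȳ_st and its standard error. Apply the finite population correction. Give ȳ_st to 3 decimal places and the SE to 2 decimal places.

ȳ_st ≈ 79.889, SE ≈ 2.10

ȳ_st = Σ W_h ȳ_h = (860·138.83 + 400·40.40 + 660·27.02)/1920 = 79.88906
V̂(ȳ_st) = Σ W_h² (1 − n_h/N_h) s_h²/n_h, with W_h = N_h/N and N = 1920:
  stratum Region I: (860/1920)²·(1 − 159/860)·56.59²/159 = 3.29379
  stratum Region II: (400/1920)²·(1 − 17/400)·17.49²/17 = 0.747803
  stratum Region III: (660/1920)²·(1 − 70/660)·15.25²/70 = 0.350942
V̂(ȳ_st) = 4.39254
SE(ȳ_st) = √4.39254 = 2.09584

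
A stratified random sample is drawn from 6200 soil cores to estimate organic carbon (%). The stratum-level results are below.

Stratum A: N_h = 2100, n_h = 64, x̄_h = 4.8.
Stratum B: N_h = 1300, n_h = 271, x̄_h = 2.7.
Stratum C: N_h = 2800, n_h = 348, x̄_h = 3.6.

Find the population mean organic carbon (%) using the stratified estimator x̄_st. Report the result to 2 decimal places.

x̄_st ≈ 3.82

N = Σ N_h = 6200. Stratum weights W_h = N_h/N.
x̄_st = (2100·4.8 + 1300·2.7 + 2800·3.6) / 6200 = 3.8177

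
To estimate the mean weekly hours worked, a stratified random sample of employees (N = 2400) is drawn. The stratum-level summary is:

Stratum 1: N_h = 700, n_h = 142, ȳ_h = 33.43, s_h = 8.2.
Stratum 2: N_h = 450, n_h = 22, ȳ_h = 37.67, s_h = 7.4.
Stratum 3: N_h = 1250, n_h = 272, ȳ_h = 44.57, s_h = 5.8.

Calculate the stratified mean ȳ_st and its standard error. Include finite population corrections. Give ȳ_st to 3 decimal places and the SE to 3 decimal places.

ȳ_st ≈ 40.027, SE ≈ 0.376

ȳ_st = Σ W_h ȳ_h = (700·33.43 + 450·37.67 + 1250·44.57)/2400 = 40.02708
V̂(ȳ_st) = Σ W_h² (1 − n_h/N_h) s_h²/n_h, with W_h = N_h/N and N = 2400:
  stratum 1: (700/2400)²·(1 − 142/700)·8.2²/142 = 0.0321107
  stratum 2: (450/2400)²·(1 − 22/450)·7.4²/22 = 0.083229
  stratum 3: (1250/2400)²·(1 − 272/1250)·5.8²/272 = 0.026249
V̂(ȳ_st) = 0.141589
SE(ȳ_st) = √0.141589 = 0.376283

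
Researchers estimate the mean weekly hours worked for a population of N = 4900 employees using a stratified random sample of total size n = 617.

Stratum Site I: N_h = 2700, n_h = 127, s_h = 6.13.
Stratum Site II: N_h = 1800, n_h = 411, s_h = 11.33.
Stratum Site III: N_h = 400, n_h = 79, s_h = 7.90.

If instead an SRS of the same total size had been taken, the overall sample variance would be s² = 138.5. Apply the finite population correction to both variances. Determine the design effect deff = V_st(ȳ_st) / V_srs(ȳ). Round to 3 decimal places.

deff ≈ 0.624

V̂(ȳ_st) = Σ W_h² (1 − n_h/N_h) s_h²/n_h, with W_h = N_h/N and N = 4900:
  stratum Site I: (2700/4900)²·(1 − 127/2700)·6.13²/127 = 0.0856108
  stratum Site II: (1800/4900)²·(1 − 411/1800)·11.33²/411 = 0.0325237
  stratum Site III: (400/4900)²·(1 − 79/400)·7.90²/79 = 0.00422474
V_st = 0.122359
V_srs = (1 − 617/4900)·138.5/617 = 0.196208
deff = V_st / V_srs = 0.122359/0.196208 = 0.6236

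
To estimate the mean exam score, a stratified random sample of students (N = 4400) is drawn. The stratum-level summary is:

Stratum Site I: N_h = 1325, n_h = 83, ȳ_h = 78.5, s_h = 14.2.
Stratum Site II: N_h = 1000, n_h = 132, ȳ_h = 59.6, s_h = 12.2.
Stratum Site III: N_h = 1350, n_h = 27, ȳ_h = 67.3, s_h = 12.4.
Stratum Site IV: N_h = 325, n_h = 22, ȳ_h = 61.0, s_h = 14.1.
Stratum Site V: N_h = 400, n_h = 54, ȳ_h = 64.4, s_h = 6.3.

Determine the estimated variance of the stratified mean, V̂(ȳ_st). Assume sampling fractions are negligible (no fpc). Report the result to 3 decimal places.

V̂(ȳ_st) = Σ W_h² s_h²/n_h, with W_h = N_h/N and N = 4400:
  stratum Site I: (1325/4400)²·14.2²/83 = 0.220305
  stratum Site II: (1000/4400)²·12.2²/132 = 0.0582425
  stratum Site III: (1350/4400)²·12.4²/27 = 0.536095
  stratum Site IV: (325/4400)²·14.1²/22 = 0.0493034
  stratum Site V: (400/4400)²·6.3²/54 = 0.00607438
V̂(ȳ_st) = 0.870021

V̂(ȳ_st) ≈ 0.870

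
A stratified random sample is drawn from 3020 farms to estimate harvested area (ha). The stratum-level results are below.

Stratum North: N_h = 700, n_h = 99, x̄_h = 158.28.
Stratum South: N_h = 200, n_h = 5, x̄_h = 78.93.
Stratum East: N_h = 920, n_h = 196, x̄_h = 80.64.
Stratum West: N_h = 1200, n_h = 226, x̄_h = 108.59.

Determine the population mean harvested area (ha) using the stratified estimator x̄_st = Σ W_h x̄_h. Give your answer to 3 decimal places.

x̄_st ≈ 109.629

N = Σ N_h = 3020. Stratum weights W_h = N_h/N.
x̄_st = (700·158.28 + 200·78.93 + 920·80.64 + 1200·108.59) / 3020 = 109.62874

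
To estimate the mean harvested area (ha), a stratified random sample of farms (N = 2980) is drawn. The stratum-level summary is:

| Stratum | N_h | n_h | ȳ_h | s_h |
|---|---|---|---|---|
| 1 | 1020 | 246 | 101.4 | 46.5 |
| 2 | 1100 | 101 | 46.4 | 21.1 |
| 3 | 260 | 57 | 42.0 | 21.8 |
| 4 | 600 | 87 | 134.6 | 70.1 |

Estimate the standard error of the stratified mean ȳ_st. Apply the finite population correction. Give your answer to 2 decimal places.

SE(ȳ_st) ≈ 1.83

V̂(ȳ_st) = Σ W_h² (1 − n_h/N_h) s_h²/n_h, with W_h = N_h/N and N = 2980:
  stratum 1: (1020/2980)²·(1 − 246/1020)·46.5²/246 = 0.781411
  stratum 2: (1100/2980)²·(1 − 101/1100)·21.1²/101 = 0.545468
  stratum 3: (260/2980)²·(1 − 57/260)·21.8²/57 = 0.0495536
  stratum 4: (600/2980)²·(1 − 87/600)·70.1²/87 = 1.95773
V̂(ȳ_st) = 3.33416
SE(ȳ_st) = √3.33416 = 1.82597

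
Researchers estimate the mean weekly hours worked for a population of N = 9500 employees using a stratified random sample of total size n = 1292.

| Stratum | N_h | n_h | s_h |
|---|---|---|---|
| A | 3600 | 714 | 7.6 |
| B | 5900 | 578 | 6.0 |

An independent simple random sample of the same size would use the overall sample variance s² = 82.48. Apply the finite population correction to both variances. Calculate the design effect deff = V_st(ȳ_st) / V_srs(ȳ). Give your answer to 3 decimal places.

deff ≈ 0.562

V̂(ȳ_st) = Σ W_h² (1 − n_h/N_h) s_h²/n_h, with W_h = N_h/N and N = 9500:
  stratum A: (3600/9500)²·(1 − 714/3600)·7.6²/714 = 0.00931281
  stratum B: (5900/9500)²·(1 − 578/5900)·6.0²/578 = 0.0216698
V_st = 0.0309826
V_srs = (1 − 1292/9500)·82.48/1292 = 0.0551569
deff = V_st / V_srs = 0.0309826/0.0551569 = 0.5617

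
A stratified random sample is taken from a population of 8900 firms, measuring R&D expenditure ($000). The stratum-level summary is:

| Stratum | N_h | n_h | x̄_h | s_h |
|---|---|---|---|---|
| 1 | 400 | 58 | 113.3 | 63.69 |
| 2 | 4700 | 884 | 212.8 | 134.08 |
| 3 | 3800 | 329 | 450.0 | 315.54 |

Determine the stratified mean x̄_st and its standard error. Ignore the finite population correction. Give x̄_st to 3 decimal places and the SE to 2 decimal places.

x̄_st ≈ 309.604, SE ≈ 7.81

x̄_st = Σ W_h x̄_h = (400·113.3 + 4700·212.8 + 3800·450.0)/8900 = 309.60449
V̂(x̄_st) = Σ W_h² s_h²/n_h, with W_h = N_h/N and N = 8900:
  stratum 1: (400/8900)²·63.69²/58 = 0.141271
  stratum 2: (4700/8900)²·134.08²/884 = 5.67142
  stratum 3: (3800/8900)²·315.54²/329 = 55.1696
V̂(x̄_st) = 60.9823
SE(x̄_st) = √60.9823 = 7.80912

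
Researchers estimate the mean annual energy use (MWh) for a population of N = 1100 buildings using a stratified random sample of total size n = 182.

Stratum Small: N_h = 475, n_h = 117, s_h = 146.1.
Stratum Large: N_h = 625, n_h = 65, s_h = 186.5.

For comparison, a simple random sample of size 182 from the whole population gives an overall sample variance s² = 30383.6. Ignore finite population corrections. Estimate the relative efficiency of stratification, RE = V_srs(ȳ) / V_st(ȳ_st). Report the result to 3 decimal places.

RE ≈ 0.807

V̂(ȳ_st) = Σ W_h² s_h²/n_h, with W_h = N_h/N and N = 1100:
  stratum Small: (475/1100)²·146.1²/117 = 34.0186
  stratum Large: (625/1100)²·186.5²/65 = 172.75
V_st = 206.769
V_srs = s²/n = 30383.6/182 = 166.943
Relative efficiency = V_srs / V_st = 166.943/206.769 = 0.8074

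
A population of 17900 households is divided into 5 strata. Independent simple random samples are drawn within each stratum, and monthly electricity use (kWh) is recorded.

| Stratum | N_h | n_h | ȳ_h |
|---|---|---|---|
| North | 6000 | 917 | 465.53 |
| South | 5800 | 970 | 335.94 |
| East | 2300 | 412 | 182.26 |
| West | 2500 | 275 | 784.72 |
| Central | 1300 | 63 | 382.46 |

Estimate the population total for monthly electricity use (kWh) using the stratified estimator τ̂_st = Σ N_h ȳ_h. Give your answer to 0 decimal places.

τ̂_st ≈ 7619828

τ̂_st = Σ N_h ȳ_h = 6000·465.53 + 5800·335.94 + 2300·182.26 + 2500·784.72 + 1300·382.46 = 7619828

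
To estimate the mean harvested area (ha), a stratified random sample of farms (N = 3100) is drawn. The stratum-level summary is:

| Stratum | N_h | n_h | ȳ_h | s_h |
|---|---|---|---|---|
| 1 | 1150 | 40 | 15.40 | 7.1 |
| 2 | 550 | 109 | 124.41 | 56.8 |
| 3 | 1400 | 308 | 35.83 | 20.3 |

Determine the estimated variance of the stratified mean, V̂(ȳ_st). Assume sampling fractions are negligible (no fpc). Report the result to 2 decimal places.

V̂(ȳ_st) = Σ W_h² s_h²/n_h, with W_h = N_h/N and N = 3100:
  stratum 1: (1150/3100)²·7.1²/40 = 0.173432
  stratum 2: (550/3100)²·56.8²/109 = 0.931692
  stratum 3: (1400/3100)²·20.3²/308 = 0.272881
V̂(ȳ_st) = 1.378

V̂(ȳ_st) ≈ 1.38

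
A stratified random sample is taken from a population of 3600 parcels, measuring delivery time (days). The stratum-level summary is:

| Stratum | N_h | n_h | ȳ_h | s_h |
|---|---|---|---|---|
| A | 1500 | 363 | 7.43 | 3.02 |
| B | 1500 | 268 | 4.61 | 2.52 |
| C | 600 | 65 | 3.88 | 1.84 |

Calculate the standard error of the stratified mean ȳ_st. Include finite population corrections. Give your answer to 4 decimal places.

SE(ȳ_st) ≈ 0.0893

V̂(ȳ_st) = Σ W_h² (1 − n_h/N_h) s_h²/n_h, with W_h = N_h/N and N = 3600:
  stratum A: (1500/3600)²·(1 − 363/1500)·3.02²/363 = 0.00330639
  stratum B: (1500/3600)²·(1 − 268/1500)·2.52²/268 = 0.00337881
  stratum C: (600/3600)²·(1 − 65/600)·1.84²/65 = 0.0012901
V̂(ȳ_st) = 0.00797529
SE(ȳ_st) = √0.00797529 = 0.0893045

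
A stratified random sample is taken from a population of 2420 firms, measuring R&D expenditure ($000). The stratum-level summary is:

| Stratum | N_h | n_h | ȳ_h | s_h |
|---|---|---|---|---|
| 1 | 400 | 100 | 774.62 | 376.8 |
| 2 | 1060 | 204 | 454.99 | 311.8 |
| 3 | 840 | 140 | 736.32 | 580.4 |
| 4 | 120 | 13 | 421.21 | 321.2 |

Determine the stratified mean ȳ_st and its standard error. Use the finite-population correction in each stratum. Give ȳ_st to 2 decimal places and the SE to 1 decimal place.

ȳ_st ≈ 603.80, SE ≈ 19.0

ȳ_st = Σ W_h ȳ_h = (400·774.62 + 1060·454.99 + 840·736.32 + 120·421.21)/2420 = 603.79810
V̂(ȳ_st) = Σ W_h² (1 − n_h/N_h) s_h²/n_h, with W_h = N_h/N and N = 2420:
  stratum 1: (400/2420)²·(1 − 100/400)·376.8²/100 = 29.0919
  stratum 2: (1060/2420)²·(1 − 204/1060)·311.8²/204 = 73.8365
  stratum 3: (840/2420)²·(1 − 140/840)·580.4²/140 = 241.587
  stratum 4: (120/2420)²·(1 − 13/120)·321.2²/13 = 17.3997
V̂(ȳ_st) = 361.915
SE(ȳ_st) = √361.915 = 19.0241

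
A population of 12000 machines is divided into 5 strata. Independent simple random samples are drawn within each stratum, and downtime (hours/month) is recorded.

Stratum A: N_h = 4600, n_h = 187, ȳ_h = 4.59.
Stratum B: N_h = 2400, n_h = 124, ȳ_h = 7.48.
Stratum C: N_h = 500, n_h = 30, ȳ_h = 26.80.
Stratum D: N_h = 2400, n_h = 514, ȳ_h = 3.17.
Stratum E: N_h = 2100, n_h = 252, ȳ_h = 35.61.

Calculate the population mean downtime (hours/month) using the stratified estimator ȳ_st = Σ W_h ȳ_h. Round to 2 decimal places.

N = Σ N_h = 12000. Stratum weights W_h = N_h/N.
ȳ_st = (4600·4.59 + 2400·7.48 + 500·26.80 + 2400·3.17 + 2100·35.61) / 12000 = 11.2379

ȳ_st ≈ 11.24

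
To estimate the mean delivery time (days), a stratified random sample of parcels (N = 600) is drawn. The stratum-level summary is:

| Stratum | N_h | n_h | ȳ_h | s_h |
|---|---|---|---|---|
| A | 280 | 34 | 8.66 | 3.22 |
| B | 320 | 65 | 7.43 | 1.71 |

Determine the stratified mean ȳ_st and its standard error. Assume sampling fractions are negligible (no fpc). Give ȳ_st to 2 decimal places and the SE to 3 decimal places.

ȳ_st = Σ W_h ȳ_h = (280·8.66 + 320·7.43)/600 = 8.00400
V̂(ȳ_st) = Σ W_h² s_h²/n_h, with W_h = N_h/N and N = 600:
  stratum A: (280/600)²·3.22²/34 = 0.066412
  stratum B: (320/600)²·1.71²/65 = 0.0127961
V̂(ȳ_st) = 0.079208
SE(ȳ_st) = √0.079208 = 0.281439

ȳ_st ≈ 8.00, SE ≈ 0.281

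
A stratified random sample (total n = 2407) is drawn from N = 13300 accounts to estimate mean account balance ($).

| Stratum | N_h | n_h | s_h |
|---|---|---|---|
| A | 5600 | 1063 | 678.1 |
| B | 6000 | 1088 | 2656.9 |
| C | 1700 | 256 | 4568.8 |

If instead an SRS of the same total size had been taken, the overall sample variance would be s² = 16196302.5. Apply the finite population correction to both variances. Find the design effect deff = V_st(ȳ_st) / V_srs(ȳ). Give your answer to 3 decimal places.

V̂(ȳ_st) = Σ W_h² (1 − n_h/N_h) s_h²/n_h, with W_h = N_h/N and N = 13300:
  stratum A: (5600/13300)²·(1 − 1063/5600)·678.1²/1063 = 62.1309
  stratum B: (6000/13300)²·(1 − 1088/6000)·2656.9²/1088 = 1081.01
  stratum C: (1700/13300)²·(1 − 256/1700)·4568.8²/256 = 1131.56
V_st = 2274.7
V_srs = (1 − 2407/13300)·16196302.5/2407 = 5511.07
deff = V_st / V_srs = 2274.7/5511.07 = 0.4128

deff ≈ 0.413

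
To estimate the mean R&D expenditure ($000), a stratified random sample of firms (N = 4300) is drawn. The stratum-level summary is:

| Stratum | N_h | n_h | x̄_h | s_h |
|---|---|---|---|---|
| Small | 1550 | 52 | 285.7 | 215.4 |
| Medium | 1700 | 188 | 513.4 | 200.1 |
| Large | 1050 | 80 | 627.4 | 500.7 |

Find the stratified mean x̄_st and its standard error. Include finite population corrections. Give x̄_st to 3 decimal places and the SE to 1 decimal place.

x̄_st = Σ W_h x̄_h = (1550·285.7 + 1700·513.4 + 1050·627.4)/4300 = 459.15930
V̂(x̄_st) = Σ W_h² (1 − n_h/N_h) s_h²/n_h, with W_h = N_h/N and N = 4300:
  stratum Small: (1550/4300)²·(1 − 52/1550)·215.4²/52 = 112.046
  stratum Medium: (1700/4300)²·(1 − 188/1700)·200.1²/188 = 29.6074
  stratum Large: (1050/4300)²·(1 − 80/1050)·500.7²/80 = 172.619
V̂(x̄_st) = 314.272
SE(x̄_st) = √314.272 = 17.7277

x̄_st ≈ 459.159, SE ≈ 17.7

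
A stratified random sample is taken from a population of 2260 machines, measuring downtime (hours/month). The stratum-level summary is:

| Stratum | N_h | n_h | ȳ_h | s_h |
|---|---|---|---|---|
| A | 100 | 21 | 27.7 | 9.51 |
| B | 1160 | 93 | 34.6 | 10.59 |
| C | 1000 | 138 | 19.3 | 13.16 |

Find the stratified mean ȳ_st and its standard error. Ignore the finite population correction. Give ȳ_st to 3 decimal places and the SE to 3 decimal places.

ȳ_st = Σ W_h ȳ_h = (100·27.7 + 1160·34.6 + 1000·19.3)/2260 = 27.52478
V̂(ȳ_st) = Σ W_h² s_h²/n_h, with W_h = N_h/N and N = 2260:
  stratum A: (100/2260)²·9.51²/21 = 0.00843189
  stratum B: (1160/2260)²·10.59²/93 = 0.317693
  stratum C: (1000/2260)²·13.16²/138 = 0.245706
V̂(ȳ_st) = 0.571831
SE(ȳ_st) = √0.571831 = 0.756195

ȳ_st ≈ 27.525, SE ≈ 0.756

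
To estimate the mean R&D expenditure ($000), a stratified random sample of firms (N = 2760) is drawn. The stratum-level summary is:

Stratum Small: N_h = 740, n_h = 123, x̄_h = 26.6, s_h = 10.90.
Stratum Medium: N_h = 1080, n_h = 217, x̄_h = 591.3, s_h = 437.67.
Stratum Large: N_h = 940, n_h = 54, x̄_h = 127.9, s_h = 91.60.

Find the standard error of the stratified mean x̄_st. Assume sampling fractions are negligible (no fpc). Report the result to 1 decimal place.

SE(x̄_st) ≈ 12.4

V̂(x̄_st) = Σ W_h² s_h²/n_h, with W_h = N_h/N and N = 2760:
  stratum Small: (740/2760)²·10.90²/123 = 0.0694374
  stratum Medium: (1080/2760)²·437.67²/217 = 135.165
  stratum Large: (940/2760)²·91.60²/54 = 18.0233
V̂(x̄_st) = 153.257
SE(x̄_st) = √153.257 = 12.3797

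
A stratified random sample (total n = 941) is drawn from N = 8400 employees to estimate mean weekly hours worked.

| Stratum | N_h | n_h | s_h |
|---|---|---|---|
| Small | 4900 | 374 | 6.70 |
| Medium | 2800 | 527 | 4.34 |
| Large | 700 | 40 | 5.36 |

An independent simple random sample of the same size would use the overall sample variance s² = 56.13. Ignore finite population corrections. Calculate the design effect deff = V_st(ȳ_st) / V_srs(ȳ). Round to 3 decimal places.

V̂(ȳ_st) = Σ W_h² s_h²/n_h, with W_h = N_h/N and N = 8400:
  stratum Small: (4900/8400)²·6.70²/374 = 0.0408424
  stratum Medium: (2800/8400)²·4.34²/527 = 0.00397124
  stratum Large: (700/8400)²·5.36²/40 = 0.00498778
V_st = 0.0498015
V_srs = s²/n = 56.13/941 = 0.0596493
deff = V_st / V_srs = 0.0498015/0.0596493 = 0.8349

deff ≈ 0.835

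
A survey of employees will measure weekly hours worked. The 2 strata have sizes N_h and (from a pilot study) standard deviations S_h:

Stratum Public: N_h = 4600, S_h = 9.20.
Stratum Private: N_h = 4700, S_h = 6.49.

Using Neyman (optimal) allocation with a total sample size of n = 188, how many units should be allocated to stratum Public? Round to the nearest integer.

109

Neyman allocation: n_h = n · N_h S_h / Σ N_i S_i, with n = 188.
  stratum Public: N_h·S_h = 4600·9.20 = 42320.00
  stratum Private: N_h·S_h = 4700·6.49 = 30503.00
Σ N_h S_h = 72823.00
n for stratum Public = 188·42320.00/72823.00 = 109.253 → 109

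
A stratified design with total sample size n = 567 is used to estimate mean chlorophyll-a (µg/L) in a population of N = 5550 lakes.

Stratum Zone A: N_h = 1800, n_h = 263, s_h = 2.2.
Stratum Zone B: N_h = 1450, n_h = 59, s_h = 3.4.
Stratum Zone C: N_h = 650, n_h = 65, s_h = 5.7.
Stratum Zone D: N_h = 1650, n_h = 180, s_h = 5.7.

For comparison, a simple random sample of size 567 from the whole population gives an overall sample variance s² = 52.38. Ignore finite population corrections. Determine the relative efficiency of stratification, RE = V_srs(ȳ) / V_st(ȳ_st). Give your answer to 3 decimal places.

RE ≈ 2.423

V̂(ȳ_st) = Σ W_h² s_h²/n_h, with W_h = N_h/N and N = 5550:
  stratum Zone A: (1800/5550)²·2.2²/263 = 0.00193575
  stratum Zone B: (1450/5550)²·3.4²/59 = 0.0133738
  stratum Zone C: (650/5550)²·5.7²/65 = 0.0068561
  stratum Zone D: (1650/5550)²·5.7²/180 = 0.0159536
V_st = 0.0381193
V_srs = s²/n = 52.38/567 = 0.092381
Relative efficiency = V_srs / V_st = 0.092381/0.0381193 = 2.4235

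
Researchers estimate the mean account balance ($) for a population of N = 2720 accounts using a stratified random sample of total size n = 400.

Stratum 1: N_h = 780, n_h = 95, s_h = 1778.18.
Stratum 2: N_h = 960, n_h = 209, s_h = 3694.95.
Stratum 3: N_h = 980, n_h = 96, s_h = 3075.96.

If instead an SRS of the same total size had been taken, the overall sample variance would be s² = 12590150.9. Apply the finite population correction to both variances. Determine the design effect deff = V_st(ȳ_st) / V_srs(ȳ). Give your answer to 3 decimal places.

deff ≈ 0.757

V̂(ȳ_st) = Σ W_h² (1 − n_h/N_h) s_h²/n_h, with W_h = N_h/N and N = 2720:
  stratum 1: (780/2720)²·(1 − 95/780)·1778.18²/95 = 2403.67
  stratum 2: (960/2720)²·(1 − 209/960)·3694.95²/209 = 6365.67
  stratum 3: (980/2720)²·(1 − 96/980)·3075.96²/96 = 11540.7
V_st = 20310
V_srs = (1 − 400/2720)·12590150.9/400 = 26846.6
deff = V_st / V_srs = 20310/26846.6 = 0.7565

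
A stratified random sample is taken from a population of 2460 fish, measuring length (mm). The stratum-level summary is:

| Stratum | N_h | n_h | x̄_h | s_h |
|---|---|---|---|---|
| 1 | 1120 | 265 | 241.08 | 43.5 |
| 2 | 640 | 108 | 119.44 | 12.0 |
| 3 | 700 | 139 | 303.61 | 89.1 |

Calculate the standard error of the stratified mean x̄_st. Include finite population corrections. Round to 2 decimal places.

SE(x̄_st) ≈ 2.22

V̂(x̄_st) = Σ W_h² (1 − n_h/N_h) s_h²/n_h, with W_h = N_h/N and N = 2460:
  stratum 1: (1120/2460)²·(1 − 265/1120)·43.5²/265 = 1.12992
  stratum 2: (640/2460)²·(1 − 108/640)·12.0²/108 = 0.0750171
  stratum 3: (700/2460)²·(1 − 139/700)·89.1²/139 = 3.70622
V̂(x̄_st) = 4.91115
SE(x̄_st) = √4.91115 = 2.21611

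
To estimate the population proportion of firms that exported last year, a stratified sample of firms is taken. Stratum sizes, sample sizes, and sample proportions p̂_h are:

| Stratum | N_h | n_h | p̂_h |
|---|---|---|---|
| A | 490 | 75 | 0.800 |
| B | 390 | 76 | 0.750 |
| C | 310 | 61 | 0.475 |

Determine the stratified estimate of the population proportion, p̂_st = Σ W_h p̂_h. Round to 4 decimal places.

p̂_st ≈ 0.6989

N = 1190; stratum weights W_h = N_h/N.
p̂_st = Σ W_h p̂_h = (490·0.800 + 390·0.750 + 310·0.475)/1190 = 0.69895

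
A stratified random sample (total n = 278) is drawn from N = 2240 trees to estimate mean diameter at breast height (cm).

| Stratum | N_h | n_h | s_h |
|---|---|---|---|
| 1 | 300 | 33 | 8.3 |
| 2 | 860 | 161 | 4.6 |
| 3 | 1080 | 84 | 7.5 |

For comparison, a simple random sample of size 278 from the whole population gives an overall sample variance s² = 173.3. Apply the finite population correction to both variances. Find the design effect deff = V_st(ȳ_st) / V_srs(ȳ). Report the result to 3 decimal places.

deff ≈ 0.353

V̂(ȳ_st) = Σ W_h² (1 − n_h/N_h) s_h²/n_h, with W_h = N_h/N and N = 2240:
  stratum 1: (300/2240)²·(1 − 33/300)·8.3²/33 = 0.0333257
  stratum 2: (860/2240)²·(1 − 161/860)·4.6²/161 = 0.015746
  stratum 3: (1080/2240)²·(1 − 84/1080)·7.5²/84 = 0.143559
V_st = 0.192631
V_srs = (1 − 278/2240)·173.3/278 = 0.546015
deff = V_st / V_srs = 0.192631/0.546015 = 0.3528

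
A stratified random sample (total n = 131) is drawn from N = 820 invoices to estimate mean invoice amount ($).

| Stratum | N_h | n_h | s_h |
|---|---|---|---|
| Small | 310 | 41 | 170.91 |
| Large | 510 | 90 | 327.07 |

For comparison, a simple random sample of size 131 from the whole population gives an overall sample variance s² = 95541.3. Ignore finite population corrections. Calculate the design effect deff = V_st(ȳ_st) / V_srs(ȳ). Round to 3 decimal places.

V̂(ȳ_st) = Σ W_h² s_h²/n_h, with W_h = N_h/N and N = 820:
  stratum Small: (310/820)²·170.91²/41 = 101.823
  stratum Large: (510/820)²·327.07²/90 = 459.782
V_st = 561.605
V_srs = s²/n = 95541.3/131 = 729.323
deff = V_st / V_srs = 561.605/729.323 = 0.7700

deff ≈ 0.770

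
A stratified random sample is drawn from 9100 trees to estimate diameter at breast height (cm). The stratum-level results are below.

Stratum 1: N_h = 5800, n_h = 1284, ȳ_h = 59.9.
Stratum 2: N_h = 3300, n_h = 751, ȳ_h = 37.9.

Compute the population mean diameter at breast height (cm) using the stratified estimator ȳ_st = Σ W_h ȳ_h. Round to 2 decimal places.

N = Σ N_h = 9100. Stratum weights W_h = N_h/N.
ȳ_st = (5800·59.9 + 3300·37.9) / 9100 = 51.9220

ȳ_st ≈ 51.92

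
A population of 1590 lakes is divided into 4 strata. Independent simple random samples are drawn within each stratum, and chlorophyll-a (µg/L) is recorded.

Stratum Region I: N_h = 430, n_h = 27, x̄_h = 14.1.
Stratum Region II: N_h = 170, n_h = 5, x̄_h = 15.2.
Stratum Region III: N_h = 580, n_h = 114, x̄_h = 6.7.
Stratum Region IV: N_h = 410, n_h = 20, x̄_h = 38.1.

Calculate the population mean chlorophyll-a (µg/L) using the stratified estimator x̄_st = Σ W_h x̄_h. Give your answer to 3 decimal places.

x̄_st ≈ 17.707

N = Σ N_h = 1590. Stratum weights W_h = N_h/N.
x̄_st = (430·14.1 + 170·15.2 + 580·6.7 + 410·38.1) / 1590 = 17.70692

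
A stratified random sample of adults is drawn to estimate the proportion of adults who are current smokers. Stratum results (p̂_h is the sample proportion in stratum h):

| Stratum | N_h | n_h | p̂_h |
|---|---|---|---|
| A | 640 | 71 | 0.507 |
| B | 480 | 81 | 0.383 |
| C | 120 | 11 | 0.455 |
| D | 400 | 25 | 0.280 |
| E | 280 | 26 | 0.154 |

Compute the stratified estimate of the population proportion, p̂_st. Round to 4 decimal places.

N = 1920; stratum weights W_h = N_h/N.
p̂_st = Σ W_h p̂_h = (640·0.507 + 480·0.383 + 120·0.455 + 400·0.280 + 280·0.154)/1920 = 0.37398

p̂_st ≈ 0.3740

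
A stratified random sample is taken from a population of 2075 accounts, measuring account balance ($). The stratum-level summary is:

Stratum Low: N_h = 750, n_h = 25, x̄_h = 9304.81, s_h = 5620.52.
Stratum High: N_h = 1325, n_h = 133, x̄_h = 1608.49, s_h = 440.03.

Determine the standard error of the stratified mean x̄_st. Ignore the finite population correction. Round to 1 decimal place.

SE(x̄_st) ≈ 407.0

V̂(x̄_st) = Σ W_h² s_h²/n_h, with W_h = N_h/N and N = 2075:
  stratum Low: (750/2075)²·5620.52²/25 = 165082
  stratum High: (1325/2075)²·440.03²/133 = 593.62
V̂(x̄_st) = 165675
SE(x̄_st) = √165675 = 407.033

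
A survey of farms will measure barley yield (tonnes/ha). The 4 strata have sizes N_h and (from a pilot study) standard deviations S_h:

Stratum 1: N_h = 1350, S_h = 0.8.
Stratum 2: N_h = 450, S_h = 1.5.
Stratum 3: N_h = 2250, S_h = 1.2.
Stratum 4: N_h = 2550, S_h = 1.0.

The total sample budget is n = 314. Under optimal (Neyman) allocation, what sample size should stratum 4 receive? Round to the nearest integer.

114

Neyman allocation: n_h = n · N_h S_h / Σ N_i S_i, with n = 314.
  stratum 1: N_h·S_h = 1350·0.8 = 1080.00
  stratum 2: N_h·S_h = 450·1.5 = 675.00
  stratum 3: N_h·S_h = 2250·1.2 = 2700.00
  stratum 4: N_h·S_h = 2550·1.0 = 2550.00
Σ N_h S_h = 7005.00
n for stratum 4 = 314·2550.00/7005.00 = 114.304 → 114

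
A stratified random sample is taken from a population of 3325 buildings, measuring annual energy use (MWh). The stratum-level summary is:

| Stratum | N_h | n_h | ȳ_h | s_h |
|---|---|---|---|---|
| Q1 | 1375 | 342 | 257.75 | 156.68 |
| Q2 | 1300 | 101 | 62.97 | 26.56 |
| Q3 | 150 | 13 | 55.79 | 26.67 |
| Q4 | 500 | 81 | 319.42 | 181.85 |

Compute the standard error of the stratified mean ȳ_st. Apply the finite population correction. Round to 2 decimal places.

SE(ȳ_st) ≈ 4.25

V̂(ȳ_st) = Σ W_h² (1 − n_h/N_h) s_h²/n_h, with W_h = N_h/N and N = 3325:
  stratum Q1: (1375/3325)²·(1 − 342/1375)·156.68²/342 = 9.22191
  stratum Q2: (1300/3325)²·(1 − 101/1300)·26.56²/101 = 0.984723
  stratum Q3: (150/3325)²·(1 − 13/150)·26.67²/13 = 0.101702
  stratum Q4: (500/3325)²·(1 − 81/500)·181.85²/81 = 7.73646
V̂(ȳ_st) = 18.0448
SE(ȳ_st) = √18.0448 = 4.24792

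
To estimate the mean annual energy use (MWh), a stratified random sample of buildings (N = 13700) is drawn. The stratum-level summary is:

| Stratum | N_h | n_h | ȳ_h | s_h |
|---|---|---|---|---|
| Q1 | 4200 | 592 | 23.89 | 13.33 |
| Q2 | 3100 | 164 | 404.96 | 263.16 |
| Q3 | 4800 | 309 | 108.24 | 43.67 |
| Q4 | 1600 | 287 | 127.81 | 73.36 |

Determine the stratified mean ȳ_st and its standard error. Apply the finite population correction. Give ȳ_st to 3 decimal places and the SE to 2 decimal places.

ȳ_st = Σ W_h ȳ_h = (4200·23.89 + 3100·404.96 + 4800·108.24 + 1600·127.81)/13700 = 151.80745
V̂(ȳ_st) = Σ W_h² (1 − n_h/N_h) s_h²/n_h, with W_h = N_h/N and N = 13700:
  stratum Q1: (4200/13700)²·(1 − 592/4200)·13.33²/592 = 0.0242333
  stratum Q2: (3100/13700)²·(1 − 164/3100)·263.16²/164 = 20.4773
  stratum Q3: (4800/13700)²·(1 − 309/4800)·43.67²/309 = 0.708845
  stratum Q4: (1600/13700)²·(1 − 287/1600)·73.36²/287 = 0.209884
V̂(ȳ_st) = 21.4203
SE(ȳ_st) = √21.4203 = 4.6282

ȳ_st ≈ 151.807, SE ≈ 4.63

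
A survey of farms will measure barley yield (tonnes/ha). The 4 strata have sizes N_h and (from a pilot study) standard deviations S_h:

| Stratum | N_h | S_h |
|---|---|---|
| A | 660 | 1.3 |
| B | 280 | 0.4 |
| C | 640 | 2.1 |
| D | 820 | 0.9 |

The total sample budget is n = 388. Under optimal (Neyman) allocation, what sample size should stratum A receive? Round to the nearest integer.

109

Neyman allocation: n_h = n · N_h S_h / Σ N_i S_i, with n = 388.
  stratum A: N_h·S_h = 660·1.3 = 858.00
  stratum B: N_h·S_h = 280·0.4 = 112.00
  stratum C: N_h·S_h = 640·2.1 = 1344.00
  stratum D: N_h·S_h = 820·0.9 = 738.00
Σ N_h S_h = 3052.00
n for stratum A = 388·858.00/3052.00 = 109.077 → 109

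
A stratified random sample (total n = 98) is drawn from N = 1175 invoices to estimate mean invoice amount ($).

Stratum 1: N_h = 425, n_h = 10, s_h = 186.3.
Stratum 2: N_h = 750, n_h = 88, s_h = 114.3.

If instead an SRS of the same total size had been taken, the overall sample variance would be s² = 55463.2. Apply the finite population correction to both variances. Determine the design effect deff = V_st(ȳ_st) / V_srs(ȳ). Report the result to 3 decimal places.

V̂(ȳ_st) = Σ W_h² (1 − n_h/N_h) s_h²/n_h, with W_h = N_h/N and N = 1175:
  stratum 1: (425/1175)²·(1 − 10/425)·186.3²/10 = 443.391
  stratum 2: (750/1175)²·(1 − 88/750)·114.3²/88 = 53.3892
V_st = 496.78
V_srs = (1 − 98/1175)·55463.2/98 = 518.748
deff = V_st / V_srs = 496.78/518.748 = 0.9577

deff ≈ 0.958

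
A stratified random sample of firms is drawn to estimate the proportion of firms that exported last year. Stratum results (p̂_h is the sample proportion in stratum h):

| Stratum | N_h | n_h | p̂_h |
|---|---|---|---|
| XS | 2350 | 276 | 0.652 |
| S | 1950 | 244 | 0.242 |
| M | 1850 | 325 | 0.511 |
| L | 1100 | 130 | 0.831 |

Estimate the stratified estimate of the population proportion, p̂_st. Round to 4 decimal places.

N = 7250; stratum weights W_h = N_h/N.
p̂_st = Σ W_h p̂_h = (2350·0.652 + 1950·0.242 + 1850·0.511 + 1100·0.831)/7250 = 0.53290

p̂_st ≈ 0.5329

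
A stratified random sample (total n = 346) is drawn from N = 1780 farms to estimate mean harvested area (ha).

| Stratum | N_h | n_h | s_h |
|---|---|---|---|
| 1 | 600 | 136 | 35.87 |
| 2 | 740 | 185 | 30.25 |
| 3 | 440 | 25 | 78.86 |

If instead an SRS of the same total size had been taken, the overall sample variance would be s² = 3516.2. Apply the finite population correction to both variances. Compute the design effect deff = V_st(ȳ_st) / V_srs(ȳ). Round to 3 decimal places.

V̂(ȳ_st) = Σ W_h² (1 − n_h/N_h) s_h²/n_h, with W_h = N_h/N and N = 1780:
  stratum 1: (600/1780)²·(1 − 136/600)·35.87²/136 = 0.831291
  stratum 2: (740/1780)²·(1 − 185/740)·30.25²/185 = 0.641156
  stratum 3: (440/1780)²·(1 − 25/440)·78.86²/25 = 14.3362
V_st = 15.8087
V_srs = (1 − 346/1780)·3516.2/346 = 8.18703
deff = V_st / V_srs = 15.8087/8.18703 = 1.9309

deff ≈ 1.931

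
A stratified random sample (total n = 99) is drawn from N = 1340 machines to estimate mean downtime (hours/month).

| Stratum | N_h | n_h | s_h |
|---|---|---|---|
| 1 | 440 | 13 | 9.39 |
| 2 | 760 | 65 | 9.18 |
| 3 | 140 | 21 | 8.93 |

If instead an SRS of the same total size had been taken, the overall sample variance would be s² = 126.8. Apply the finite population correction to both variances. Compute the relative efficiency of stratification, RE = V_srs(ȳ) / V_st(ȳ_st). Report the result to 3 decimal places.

RE ≈ 1.053

V̂(ȳ_st) = Σ W_h² (1 − n_h/N_h) s_h²/n_h, with W_h = N_h/N and N = 1340:
  stratum 1: (440/1340)²·(1 − 13/440)·9.39²/13 = 0.709674
  stratum 2: (760/1340)²·(1 − 65/760)·9.18²/65 = 0.381383
  stratum 3: (140/1340)²·(1 − 21/140)·8.93²/21 = 0.035233
V_st = 1.12629
V_srs = (1 − 99/1340)·126.8/99 = 1.18618
Relative efficiency = V_srs / V_st = 1.18618/1.12629 = 1.0532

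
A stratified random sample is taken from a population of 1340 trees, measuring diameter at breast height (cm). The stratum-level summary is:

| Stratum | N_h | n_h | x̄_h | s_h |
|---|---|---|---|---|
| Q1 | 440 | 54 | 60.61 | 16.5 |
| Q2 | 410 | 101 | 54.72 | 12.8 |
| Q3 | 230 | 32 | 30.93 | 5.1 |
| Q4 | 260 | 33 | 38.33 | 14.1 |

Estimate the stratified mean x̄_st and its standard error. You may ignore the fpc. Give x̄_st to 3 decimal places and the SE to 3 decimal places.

x̄_st ≈ 49.391, SE ≈ 0.973

x̄_st = Σ W_h x̄_h = (440·60.61 + 410·54.72 + 230·30.93 + 260·38.33)/1340 = 49.39052
V̂(x̄_st) = Σ W_h² s_h²/n_h, with W_h = N_h/N and N = 1340:
  stratum Q1: (440/1340)²·16.5²/54 = 0.543588
  stratum Q2: (410/1340)²·12.8²/101 = 0.151865
  stratum Q3: (230/1340)²·5.1²/32 = 0.0239462
  stratum Q4: (260/1340)²·14.1²/33 = 0.22681
V̂(x̄_st) = 0.946208
SE(x̄_st) = √0.946208 = 0.972732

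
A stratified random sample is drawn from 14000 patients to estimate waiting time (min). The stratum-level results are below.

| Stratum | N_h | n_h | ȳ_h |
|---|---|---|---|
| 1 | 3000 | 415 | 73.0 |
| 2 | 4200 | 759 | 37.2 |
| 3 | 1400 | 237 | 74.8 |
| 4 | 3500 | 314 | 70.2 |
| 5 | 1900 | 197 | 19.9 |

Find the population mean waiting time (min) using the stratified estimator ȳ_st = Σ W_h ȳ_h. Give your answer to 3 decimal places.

ȳ_st ≈ 54.534

N = Σ N_h = 14000. Stratum weights W_h = N_h/N.
ȳ_st = (3000·73.0 + 4200·37.2 + 1400·74.8 + 3500·70.2 + 1900·19.9) / 14000 = 54.53357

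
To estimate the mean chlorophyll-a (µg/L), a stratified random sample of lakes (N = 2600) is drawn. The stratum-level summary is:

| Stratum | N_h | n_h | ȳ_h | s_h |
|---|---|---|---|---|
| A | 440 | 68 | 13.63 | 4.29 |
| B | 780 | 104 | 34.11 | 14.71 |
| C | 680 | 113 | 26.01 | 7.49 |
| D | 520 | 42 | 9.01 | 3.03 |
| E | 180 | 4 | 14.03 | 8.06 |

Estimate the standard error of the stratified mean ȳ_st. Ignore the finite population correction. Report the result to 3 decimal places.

V̂(ȳ_st) = Σ W_h² s_h²/n_h, with W_h = N_h/N and N = 2600:
  stratum A: (440/2600)²·4.29²/68 = 0.00775112
  stratum B: (780/2600)²·14.71²/104 = 0.187255
  stratum C: (680/2600)²·7.49²/113 = 0.0339591
  stratum D: (520/2600)²·3.03²/42 = 0.00874371
  stratum E: (180/2600)²·8.06²/4 = 0.077841
V̂(ȳ_st) = 0.31555
SE(ȳ_st) = √0.31555 = 0.561739

SE(ȳ_st) ≈ 0.562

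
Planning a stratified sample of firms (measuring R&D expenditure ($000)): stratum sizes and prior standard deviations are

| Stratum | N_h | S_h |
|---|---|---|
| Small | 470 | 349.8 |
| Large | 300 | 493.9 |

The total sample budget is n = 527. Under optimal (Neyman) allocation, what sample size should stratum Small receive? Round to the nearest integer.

277

Neyman allocation: n_h = n · N_h S_h / Σ N_i S_i, with n = 527.
  stratum Small: N_h·S_h = 470·349.8 = 164406.00
  stratum Large: N_h·S_h = 300·493.9 = 148170.00
Σ N_h S_h = 312576.00
n for stratum Small = 527·164406.00/312576.00 = 277.187 → 277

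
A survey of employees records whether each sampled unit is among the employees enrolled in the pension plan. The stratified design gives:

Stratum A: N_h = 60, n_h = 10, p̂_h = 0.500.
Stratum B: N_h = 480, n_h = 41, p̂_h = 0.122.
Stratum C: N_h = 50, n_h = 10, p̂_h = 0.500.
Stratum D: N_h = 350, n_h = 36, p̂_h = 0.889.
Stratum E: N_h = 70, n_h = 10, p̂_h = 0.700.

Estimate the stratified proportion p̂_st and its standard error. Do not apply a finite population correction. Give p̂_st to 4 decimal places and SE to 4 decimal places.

N = 1010; stratum weights W_h = N_h/N.
p̂_st = Σ W_h p̂_h = (60·0.500 + 480·0.122 + 50·0.500 + 350·0.889 + 70·0.700)/1010 = 0.46902
V̂(p̂_st) = Σ W_h² p̂_h(1−p̂_h)/(n_h−1):
  stratum A: (60/1010)²·0.500·0.500/9 = 9.80296e-05
  stratum B: (480/1010)²·0.122·0.878/40 = 0.000604831
  stratum C: (50/1010)²·0.500·0.500/9 = 6.80761e-05
  stratum D: (350/1010)²·0.889·0.111/35 = 0.000338571
  stratum E: (70/1010)²·0.700·0.300/9 = 0.000112081
V̂(p̂_st) = 0.00122159; SE = √V̂ = 0.0349512

p̂_st ≈ 0.4690, SE ≈ 0.0350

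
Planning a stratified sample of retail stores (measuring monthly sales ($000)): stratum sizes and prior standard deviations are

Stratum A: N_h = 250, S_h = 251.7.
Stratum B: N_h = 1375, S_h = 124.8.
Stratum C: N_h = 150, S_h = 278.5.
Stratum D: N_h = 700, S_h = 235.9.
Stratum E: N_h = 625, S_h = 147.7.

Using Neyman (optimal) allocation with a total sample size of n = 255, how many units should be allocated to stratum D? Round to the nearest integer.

79

Neyman allocation: n_h = n · N_h S_h / Σ N_i S_i, with n = 255.
  stratum A: N_h·S_h = 250·251.7 = 62925.00
  stratum B: N_h·S_h = 1375·124.8 = 171600.00
  stratum C: N_h·S_h = 150·278.5 = 41775.00
  stratum D: N_h·S_h = 700·235.9 = 165130.00
  stratum E: N_h·S_h = 625·147.7 = 92312.50
Σ N_h S_h = 533742.50
n for stratum D = 255·165130.00/533742.50 = 78.892 → 79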